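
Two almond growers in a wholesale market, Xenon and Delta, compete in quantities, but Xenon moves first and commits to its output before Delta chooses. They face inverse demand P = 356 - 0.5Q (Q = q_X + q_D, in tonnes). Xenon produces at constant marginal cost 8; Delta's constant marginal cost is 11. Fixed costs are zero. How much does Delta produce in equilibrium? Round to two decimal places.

169.50

The follower Delta best-responds to any q_X: π_D = (356 - 0.5Q)q_D - 11q_D.
Setting the follower's marginal profit to zero, 345 - (1/2)q_X - q_D = 0, i.e. q_D = (345 - (1/2)q_X).
Xenon substitutes q_D(q_X) into its own profit: π_X = q_X(356 - (1/2)q_X - (345 - (1/2)q_X)/2) - 8q_X = (367/2 - (1/4)q_X)q_X - 8q_X.
The leader's first-order condition 351/2 - (1/2)q_X = 0 yields q_X = 351.
Then q_D = (345 - (1/2)·351) = 339/2.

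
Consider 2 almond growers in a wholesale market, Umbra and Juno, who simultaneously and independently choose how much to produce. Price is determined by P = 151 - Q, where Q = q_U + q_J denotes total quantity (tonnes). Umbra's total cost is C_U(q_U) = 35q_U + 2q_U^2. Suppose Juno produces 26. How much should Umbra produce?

With the rival's output fixed at 26, Umbra's profit is π_U = (151 - 26 - q_U)q_U - (35q_U + 2q_U²) = (125 - q_U)q_U - (35q_U + 2q_U²).
∂π_U/∂q_U = 90 - 6q_U = 0, so q_U = 15.

15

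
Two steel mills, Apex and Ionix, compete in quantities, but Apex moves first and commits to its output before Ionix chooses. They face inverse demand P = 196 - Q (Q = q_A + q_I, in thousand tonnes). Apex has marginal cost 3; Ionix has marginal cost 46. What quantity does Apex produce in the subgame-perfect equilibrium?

118

The follower Ionix best-responds to any q_A: π_I = (196 - Q)q_I - 46q_I.
Follower FOC: 150 - q_A - 2q_I = 0, so q_I(q_A) = (150 - q_A)/2.
The leader anticipates this reaction. Substituting into P = 196 - Q gives P = 121 - (1/2)q_A, so π_A = (121 - (1/2)q_A)q_A - 3q_A.
The leader's first-order condition 118 - q_A = 0 yields q_A = 118.
Then q_I = (150 - 118)/2 = 16.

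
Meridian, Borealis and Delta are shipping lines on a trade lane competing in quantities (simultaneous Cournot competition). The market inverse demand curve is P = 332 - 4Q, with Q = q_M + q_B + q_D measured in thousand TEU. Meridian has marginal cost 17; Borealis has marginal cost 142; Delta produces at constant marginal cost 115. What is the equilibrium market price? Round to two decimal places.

151.50

Meridian's profit: π_M = (332 - 4Q)q_M - (17q_M). Setting ∂π_M/∂q_M = 0: 315 - 8q_M - 4(q_B + q_D) = 0.
Borealis's first-order condition: 190 - 8q_B - 4(q_M + q_D) = 0.
Delta's first-order condition: 217 - 8q_D - 4(q_M + q_B) = 0.
Adding the 3 conditions: 722 − 8Q − 8Q = 0, i.e. Q = 361/8.
Back-substituting: q_M = (315 − 361/2)/4 = 269/8, q_B = (190 − 361/2)/4 = 19/8, q_D = (217 − 361/2)/4 = 73/8.
Total output Q = 361/8, so price P = 332 - 4·(361/8) = 303/2.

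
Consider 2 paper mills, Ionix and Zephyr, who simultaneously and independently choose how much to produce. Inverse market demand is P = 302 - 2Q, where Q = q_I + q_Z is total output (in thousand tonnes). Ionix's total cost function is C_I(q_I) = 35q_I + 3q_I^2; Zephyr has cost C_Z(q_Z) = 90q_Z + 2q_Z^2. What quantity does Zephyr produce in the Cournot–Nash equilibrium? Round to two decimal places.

Ionix's profit: π_I = (302 - 2Q)q_I - (35q_I + 3q_I²). Setting ∂π_I/∂q_I = 0: 267 - 10q_I - 2(q_Z) = 0.
Zephyr's first-order condition: 212 - 8q_Z - 2(q_I) = 0.
Best responses: q_I = (267 - 2q_Z)/10, q_Z = (212 - 2q_I)/8.
Solving the pair: q_I = 428/19, q_Z = 793/38.

20.87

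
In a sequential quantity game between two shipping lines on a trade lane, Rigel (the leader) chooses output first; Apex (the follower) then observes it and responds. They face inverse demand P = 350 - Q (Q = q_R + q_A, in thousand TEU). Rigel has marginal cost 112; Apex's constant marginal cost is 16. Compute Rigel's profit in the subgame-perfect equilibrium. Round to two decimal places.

The follower Apex best-responds to any q_R: π_A = (350 - Q)q_A - 16q_A.
Follower FOC: 334 - q_R - 2q_A = 0, so q_A(q_R) = (334 - q_R)/2.
The leader anticipates this reaction. Substituting into P = 350 - Q gives P = 183 - (1/2)q_R, so π_R = (183 - (1/2)q_R)q_R - 112q_R.
Maximising: ∂π_R/∂q_R = 71 - q_R = 0, giving q_R = 71.
Then q_A = (334 - 71)/2 = 263/2.
Price P = 350 - 405/2 = 295/2.
Rigel's profit: (295/2 - 112)·71 = 2520.5000.

2520.50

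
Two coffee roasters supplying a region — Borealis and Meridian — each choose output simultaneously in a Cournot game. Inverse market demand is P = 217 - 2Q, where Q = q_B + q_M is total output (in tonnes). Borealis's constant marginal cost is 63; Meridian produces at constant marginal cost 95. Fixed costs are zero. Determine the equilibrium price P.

125

Borealis's profit: π_B = (217 - 2Q)q_B - (63q_B). Setting ∂π_B/∂q_B = 0: 154 - 4q_B - 2(q_M) = 0.
Meridian's profit: π_M = (217 - 2Q)q_M - (95q_M). Setting ∂π_M/∂q_M = 0: 122 - 4q_M - 2(q_B) = 0.
Best responses: q_B = (154 - 2q_M)/4, q_M = (122 - 2q_B)/4.
Substituting one into the other gives q_B = 31 and q_M = 15.
Total output Q = 46, so price P = 217 - 2·46 = 125.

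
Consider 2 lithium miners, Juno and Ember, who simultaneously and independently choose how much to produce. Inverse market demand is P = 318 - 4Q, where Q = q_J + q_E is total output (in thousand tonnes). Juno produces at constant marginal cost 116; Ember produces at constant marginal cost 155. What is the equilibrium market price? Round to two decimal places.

Juno's profit: π_J = (318 - 4Q)q_J - (116q_J). Setting ∂π_J/∂q_J = 0: 202 - 8q_J - 4(q_E) = 0.
Ember's first-order condition: 163 - 8q_E - 4(q_J) = 0.
Best responses: q_J = (202 - 4q_E)/8, q_E = (163 - 4q_J)/8.
Solving the pair: q_J = 241/12, q_E = 31/3.
Total output Q = 365/12, so price P = 318 - 4·(365/12) = 589/3.

196.33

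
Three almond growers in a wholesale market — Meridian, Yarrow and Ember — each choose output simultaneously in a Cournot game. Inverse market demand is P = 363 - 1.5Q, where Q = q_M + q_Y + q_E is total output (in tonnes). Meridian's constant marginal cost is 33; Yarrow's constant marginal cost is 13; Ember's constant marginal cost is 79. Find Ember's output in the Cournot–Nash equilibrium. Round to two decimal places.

28.67

Meridian's profit: π_M = (363 - 1.5Q)q_M - (33q_M). Setting ∂π_M/∂q_M = 0: 330 - 3q_M - (3/2)(q_Y + q_E) = 0.
Yarrow's profit: π_Y = (363 - 1.5Q)q_Y - (13q_Y). Setting ∂π_Y/∂q_Y = 0: 350 - 3q_Y - (3/2)(q_M + q_E) = 0.
Ember's first-order condition: 284 - 3q_E - (3/2)(q_M + q_Y) = 0.
Adding the 3 conditions: 964 − 3Q − 3Q = 0, i.e. Q = 482/3.
Back-substituting: q_M = (330 − 241)/(3/2) = 178/3, q_Y = (350 − 241)/(3/2) = 218/3, q_E = (284 − 241)/(3/2) = 86/3.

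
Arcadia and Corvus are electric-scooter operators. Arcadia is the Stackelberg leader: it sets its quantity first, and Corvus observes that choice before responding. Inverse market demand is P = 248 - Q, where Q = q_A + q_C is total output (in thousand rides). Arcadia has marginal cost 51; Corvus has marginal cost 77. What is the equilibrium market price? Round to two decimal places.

106.75

Solve by backward induction. Given q_A, the follower Corvus maximises π_C = (248 - q_A - q_C)q_C - 77q_C.
Follower FOC: 171 - q_A - 2q_C = 0, so q_C(q_A) = (171 - q_A)/2.
Arcadia substitutes q_C(q_A) into its own profit: π_A = q_A(248 - q_A - (171 - q_A)/2) - 51q_A = (325/2 - (1/2)q_A)q_A - 51q_A.
The leader's first-order condition 223/2 - q_A = 0 yields q_A = 223/2.
Then q_C = (171 - 223/2)/2 = 119/4.
Total output Q = 565/4, so price P = 248 - 565/4 = 427/4.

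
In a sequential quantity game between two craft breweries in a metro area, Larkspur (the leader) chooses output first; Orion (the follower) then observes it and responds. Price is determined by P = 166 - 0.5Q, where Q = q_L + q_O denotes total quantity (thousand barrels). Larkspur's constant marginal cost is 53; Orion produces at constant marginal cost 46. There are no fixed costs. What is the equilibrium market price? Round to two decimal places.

Solve by backward induction. Given q_L, the follower Orion maximises π_O = (166 - (1/2)q_L - (1/2)q_O)q_O - 46q_O.
∂π_O/∂q_O = 120 - (1/2)q_L - q_O = 0 gives the reaction function q_O = (120 - (1/2)q_L).
Larkspur substitutes q_O(q_L) into its own profit: π_L = q_L(166 - (1/2)q_L - (120 - (1/2)q_L)/2) - 53q_L = (106 - (1/4)q_L)q_L - 53q_L.
The leader's first-order condition 53 - (1/2)q_L = 0 yields q_L = 106.
Then q_O = (120 - (1/2)·106) = 67.
Total output Q = 173, so price P = 166 - (1/2)·173 = 159/2.

79.50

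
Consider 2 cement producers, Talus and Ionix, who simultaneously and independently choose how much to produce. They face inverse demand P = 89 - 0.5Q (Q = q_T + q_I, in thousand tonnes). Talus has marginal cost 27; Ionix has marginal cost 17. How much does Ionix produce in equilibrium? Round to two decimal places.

Talus's profit: π_T = (89 - 0.5Q)q_T - (27q_T). Setting ∂π_T/∂q_T = 0: 62 - q_T - (1/2)(q_I) = 0.
Ionix's profit: π_I = (89 - 0.5Q)q_I - (17q_I). Setting ∂π_I/∂q_I = 0: 72 - q_I - (1/2)(q_T) = 0.
Rearranging gives the reaction functions q_T = (62 - (1/2)q_I) and q_I = (72 - (1/2)q_T).
Solving the pair: q_T = 104/3, q_I = 164/3.

54.67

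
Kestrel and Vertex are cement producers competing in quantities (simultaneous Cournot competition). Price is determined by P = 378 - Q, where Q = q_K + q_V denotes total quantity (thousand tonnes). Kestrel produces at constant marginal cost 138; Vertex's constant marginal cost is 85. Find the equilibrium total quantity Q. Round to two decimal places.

177.67

Kestrel's profit: π_K = (378 - Q)q_K - (138q_K). Setting ∂π_K/∂q_K = 0: 240 - 2q_K - (q_V) = 0.
Vertex's profit: π_V = (378 - Q)q_V - (85q_V). Setting ∂π_V/∂q_V = 0: 293 - 2q_V - (q_K) = 0.
Best responses: q_K = (240 - q_V)/2, q_V = (293 - q_K)/2.
Solving the pair: q_K = 187/3, q_V = 346/3.
Total output Q = 187/3 + 346/3 = 533/3.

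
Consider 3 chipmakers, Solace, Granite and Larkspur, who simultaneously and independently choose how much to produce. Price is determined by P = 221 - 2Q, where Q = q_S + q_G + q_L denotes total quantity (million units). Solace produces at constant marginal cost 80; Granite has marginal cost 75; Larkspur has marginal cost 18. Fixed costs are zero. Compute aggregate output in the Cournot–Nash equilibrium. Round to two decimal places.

61.25

Solace's profit: π_S = (221 - 2Q)q_S - (80q_S). Setting ∂π_S/∂q_S = 0: 141 - 4q_S - 2(q_G + q_L) = 0.
Granite's first-order condition: 146 - 4q_G - 2(q_S + q_L) = 0.
Larkspur's first-order condition: 203 - 4q_L - 2(q_S + q_G) = 0.
Summing all 3 equations gives 490 − 8Q = 0, hence Q = 245/4.
Back-substituting: q_S = (141 − 245/2)/2 = 37/4, q_G = (146 − 245/2)/2 = 47/4, q_L = (203 − 245/2)/2 = 161/4.
Total output Q = 37/4 + 47/4 + 161/4 = 245/4.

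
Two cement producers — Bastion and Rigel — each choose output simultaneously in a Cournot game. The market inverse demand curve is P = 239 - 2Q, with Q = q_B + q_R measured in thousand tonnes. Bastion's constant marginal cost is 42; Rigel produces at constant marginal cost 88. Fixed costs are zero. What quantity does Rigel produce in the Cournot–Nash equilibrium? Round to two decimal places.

17.50

Bastion's profit: π_B = (239 - 2Q)q_B - (42q_B). Setting ∂π_B/∂q_B = 0: 197 - 4q_B - 2(q_R) = 0.
Rigel's first-order condition: 151 - 4q_R - 2(q_B) = 0.
Rearranging gives the reaction functions q_B = (197 - 2q_R)/4 and q_R = (151 - 2q_B)/4.
Substituting one into the other gives q_B = 81/2 and q_R = 35/2.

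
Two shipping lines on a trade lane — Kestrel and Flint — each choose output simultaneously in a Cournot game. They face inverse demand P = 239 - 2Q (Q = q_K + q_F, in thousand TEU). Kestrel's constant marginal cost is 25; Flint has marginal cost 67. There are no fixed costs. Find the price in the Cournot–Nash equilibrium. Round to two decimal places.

110.33

Kestrel's profit: π_K = (239 - 2Q)q_K - (25q_K). Setting ∂π_K/∂q_K = 0: 214 - 4q_K - 2(q_F) = 0.
Flint's first-order condition: 172 - 4q_F - 2(q_K) = 0.
Rearranging gives the reaction functions q_K = (214 - 2q_F)/4 and q_F = (172 - 2q_K)/4.
Solving the pair: q_K = 128/3, q_F = 65/3.
Total output Q = 193/3, so price P = 239 - 2·(193/3) = 331/3.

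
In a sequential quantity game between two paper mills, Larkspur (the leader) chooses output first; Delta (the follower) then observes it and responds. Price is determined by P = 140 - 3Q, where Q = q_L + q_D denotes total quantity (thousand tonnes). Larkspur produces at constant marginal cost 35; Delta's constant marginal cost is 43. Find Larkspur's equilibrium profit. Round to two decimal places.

The follower Delta best-responds to any q_L: π_D = (140 - 3Q)q_D - 43q_D.
∂π_D/∂q_D = 97 - 3q_L - 6q_D = 0 gives the reaction function q_D = (97 - 3q_L)/6.
The leader anticipates this reaction. Substituting into P = 140 - 3Q gives P = 183/2 - (3/2)q_L, so π_L = (183/2 - (3/2)q_L)q_L - 35q_L.
Maximising: ∂π_L/∂q_L = 113/2 - 3q_L = 0, giving q_L = 113/6.
Then q_D = (97 - 3·(113/6))/6 = 27/4.
Price P = 140 - 3·(307/12) = 253/4.
Larkspur's profit: (253/4 - 35)·(113/6) = 532.0417.

532.04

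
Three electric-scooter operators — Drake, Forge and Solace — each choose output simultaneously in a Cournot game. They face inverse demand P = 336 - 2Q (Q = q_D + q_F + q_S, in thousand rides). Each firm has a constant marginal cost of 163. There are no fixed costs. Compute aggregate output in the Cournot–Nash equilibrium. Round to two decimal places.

64.88

Each firm earns π_i = (336 - 2Q)q_i - 163q_i.
First-order condition (treating rivals' output as given): 173 - 4q_i - 2·Σ_{j≠i} q_j = 0.
By symmetry each firm produces the same amount; substituting Σ_{j≠i} q_j = 2q_i yields q_i = 173/8.
Total output Q = 173/8 + 173/8 + 173/8 = 519/8.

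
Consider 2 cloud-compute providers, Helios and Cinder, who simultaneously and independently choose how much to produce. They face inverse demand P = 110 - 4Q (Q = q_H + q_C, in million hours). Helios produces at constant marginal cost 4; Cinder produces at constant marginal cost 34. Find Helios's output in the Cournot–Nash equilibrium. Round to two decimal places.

Helios's profit: π_H = (110 - 4Q)q_H - (4q_H). Setting ∂π_H/∂q_H = 0: 106 - 8q_H - 4(q_C) = 0.
Cinder's profit: π_C = (110 - 4Q)q_C - (34q_C). Setting ∂π_C/∂q_C = 0: 76 - 8q_C - 4(q_H) = 0.
So q_H = (106 - 4q_C)/8 and q_C = (76 - 4q_H)/8.
Substituting one into the other gives q_H = 34/3 and q_C = 23/6.

11.33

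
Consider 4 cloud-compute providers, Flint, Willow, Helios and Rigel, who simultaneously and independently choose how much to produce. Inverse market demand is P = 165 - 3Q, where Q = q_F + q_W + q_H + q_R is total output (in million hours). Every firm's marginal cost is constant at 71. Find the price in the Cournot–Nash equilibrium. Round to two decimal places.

Each firm earns π_i = (165 - 3Q)q_i - 71q_i.
First-order condition (treating rivals' output as given): 94 - 6q_i - 3·Σ_{j≠i} q_j = 0.
With identical firms every q_j equals q_i, so Σ_{j≠i} q_j = 3q_i and 94 = 15q_i, giving q_i = 94/15.
Total output Q = 376/15, so price P = 165 - 3·(376/15) = 449/5.

89.80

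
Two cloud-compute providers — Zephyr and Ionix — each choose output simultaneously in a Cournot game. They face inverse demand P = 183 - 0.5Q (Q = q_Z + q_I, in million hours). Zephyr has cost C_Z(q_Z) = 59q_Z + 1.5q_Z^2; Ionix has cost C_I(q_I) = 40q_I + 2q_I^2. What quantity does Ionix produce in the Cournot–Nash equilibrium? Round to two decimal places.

25.82

Zephyr's profit: π_Z = (183 - 0.5Q)q_Z - (59q_Z + (3/2)q_Z²). Setting ∂π_Z/∂q_Z = 0: 124 - 4q_Z - (1/2)(q_I) = 0.
Ionix's first-order condition: 143 - 5q_I - (1/2)(q_Z) = 0.
Rearranging gives the reaction functions q_Z = (124 - (1/2)q_I)/4 and q_I = (143 - (1/2)q_Z)/5.
Substituting one into the other gives q_Z = 27.7722 and q_I = 25.8228.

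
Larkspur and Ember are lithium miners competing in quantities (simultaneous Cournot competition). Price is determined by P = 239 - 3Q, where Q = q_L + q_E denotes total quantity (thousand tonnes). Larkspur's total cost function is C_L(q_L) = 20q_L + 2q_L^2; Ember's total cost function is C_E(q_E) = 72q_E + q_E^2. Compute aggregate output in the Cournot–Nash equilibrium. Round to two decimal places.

31.89

Larkspur's profit: π_L = (239 - 3Q)q_L - (20q_L + 2q_L²). Setting ∂π_L/∂q_L = 0: 219 - 10q_L - 3(q_E) = 0.
Ember's first-order condition: 167 - 8q_E - 3(q_L) = 0.
Rearranging gives the reaction functions q_L = (219 - 3q_E)/10 and q_E = (167 - 3q_L)/8.
Substituting one into the other gives q_L = 1251/71 and q_E = 1013/71.
Total output Q = 1251/71 + 1013/71 = 31.8873.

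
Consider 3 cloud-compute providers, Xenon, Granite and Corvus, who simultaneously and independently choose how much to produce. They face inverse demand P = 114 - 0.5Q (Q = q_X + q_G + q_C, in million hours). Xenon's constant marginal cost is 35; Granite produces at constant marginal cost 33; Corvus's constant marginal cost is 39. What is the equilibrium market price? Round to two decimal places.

55.25

Xenon's profit: π_X = (114 - 0.5Q)q_X - (35q_X). Setting ∂π_X/∂q_X = 0: 79 - q_X - (1/2)(q_G + q_C) = 0.
Granite's profit: π_G = (114 - 0.5Q)q_G - (33q_G). Setting ∂π_G/∂q_G = 0: 81 - q_G - (1/2)(q_X + q_C) = 0.
Corvus's first-order condition: 75 - q_C - (1/2)(q_X + q_G) = 0.
Adding the 3 conditions: 235 − Q − Q = 0, i.e. Q = 235/2.
Back-substituting: q_X = (79 − 235/4)/(1/2) = 81/2, q_G = (81 − 235/4)/(1/2) = 89/2, q_C = (75 − 235/4)/(1/2) = 65/2.
Total output Q = 235/2, so price P = 114 - (1/2)·(235/2) = 221/4.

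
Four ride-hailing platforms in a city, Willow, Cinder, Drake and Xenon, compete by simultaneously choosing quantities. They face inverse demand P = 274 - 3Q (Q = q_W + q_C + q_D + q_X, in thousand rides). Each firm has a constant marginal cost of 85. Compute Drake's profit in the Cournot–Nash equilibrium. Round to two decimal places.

Each firm earns π_i = (274 - 3Q)q_i - 85q_i.
Setting ∂π_i/∂q_i = 0 with rivals' quantities fixed: 189 - 6q_i - 3·Σ_{j≠i} q_j = 0.
By symmetry each firm produces the same amount; substituting Σ_{j≠i} q_j = 3q_i yields q_i = 189/15 = 63/5.
Price P = 274 - 3·(252/5) = 614/5.
Drake's profit: (614/5 - 85)·(63/5) = 476.2800.

476.28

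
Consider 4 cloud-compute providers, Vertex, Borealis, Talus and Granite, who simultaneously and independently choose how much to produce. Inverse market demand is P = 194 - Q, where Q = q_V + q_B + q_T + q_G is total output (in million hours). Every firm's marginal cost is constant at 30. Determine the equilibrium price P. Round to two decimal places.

62.80

Each firm earns π_i = (194 - Q)q_i - 30q_i.
First-order condition (treating rivals' output as given): 164 - 2q_i - Σ_{j≠i} q_j = 0.
With identical firms every q_j equals q_i, so Σ_{j≠i} q_j = 3q_i and 164 = 5q_i, giving q_i = 164/5.
Total output Q = 656/5, so price P = 194 - 656/5 = 314/5.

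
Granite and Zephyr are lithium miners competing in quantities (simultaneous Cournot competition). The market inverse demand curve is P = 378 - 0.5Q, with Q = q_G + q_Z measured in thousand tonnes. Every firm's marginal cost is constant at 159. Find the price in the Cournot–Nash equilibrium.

232

Each firm earns π_i = (378 - 0.5Q)q_i - 159q_i.
First-order condition (treating rivals' output as given): 219 - q_i - (1/2)q_j = 0.
With identical firms every q_j equals q_i, so q_j = q_i and 219 = (3/2)q_i, giving q_i = 146.
Total output Q = 292, so price P = 378 - (1/2)·292 = 232.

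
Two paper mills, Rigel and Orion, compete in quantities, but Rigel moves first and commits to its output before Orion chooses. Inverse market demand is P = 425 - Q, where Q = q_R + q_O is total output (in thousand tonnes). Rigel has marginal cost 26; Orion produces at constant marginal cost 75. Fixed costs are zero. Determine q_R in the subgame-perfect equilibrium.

224

The follower Orion best-responds to any q_R: π_O = (425 - Q)q_O - 75q_O.
Follower FOC: 350 - q_R - 2q_O = 0, so q_O(q_R) = (350 - q_R)/2.
Rigel substitutes q_O(q_R) into its own profit: π_R = q_R(425 - q_R - (350 - q_R)/2) - 26q_R = (250 - (1/2)q_R)q_R - 26q_R.
Maximising: ∂π_R/∂q_R = 224 - q_R = 0, giving q_R = 224.
Then q_O = (350 - 224)/2 = 63.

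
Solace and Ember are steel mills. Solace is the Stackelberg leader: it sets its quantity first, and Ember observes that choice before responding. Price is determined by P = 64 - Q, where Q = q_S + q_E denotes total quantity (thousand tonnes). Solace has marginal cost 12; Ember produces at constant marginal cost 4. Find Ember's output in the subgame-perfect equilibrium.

19

Solve by backward induction. Given q_S, the follower Ember maximises π_E = (64 - q_S - q_E)q_E - 4q_E.
∂π_E/∂q_E = 60 - q_S - 2q_E = 0 gives the reaction function q_E = (60 - q_S)/2.
Solace substitutes q_E(q_S) into its own profit: π_S = q_S(64 - q_S - (60 - q_S)/2) - 12q_S = (34 - (1/2)q_S)q_S - 12q_S.
The leader's first-order condition 22 - q_S = 0 yields q_S = 22.
Then q_E = (60 - 22)/2 = 19.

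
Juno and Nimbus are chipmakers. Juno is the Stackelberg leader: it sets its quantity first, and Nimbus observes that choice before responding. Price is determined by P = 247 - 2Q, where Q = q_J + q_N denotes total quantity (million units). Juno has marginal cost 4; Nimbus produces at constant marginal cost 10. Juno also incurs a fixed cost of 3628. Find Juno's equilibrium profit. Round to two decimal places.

247.06

Solve by backward induction. Given q_J, the follower Nimbus maximises π_N = (247 - 2q_J - 2q_N)q_N - 10q_N.
Setting the follower's marginal profit to zero, 237 - 2q_J - 4q_N = 0, i.e. q_N = (237 - 2q_J)/4.
Juno substitutes q_N(q_J) into its own profit: π_J = q_J(247 - 2q_J - (237 - 2q_J)/2) - 4q_J = (257/2 - q_J)q_J - 4q_J.
The leader's first-order condition 249/2 - 2q_J = 0 yields q_J = 249/4.
Then q_N = (237 - 2·(249/4))/4 = 225/8.
Price P = 247 - 2·(723/8) = 265/4.
Juno's profit: (265/4 - 4)·(249/4) - 3628 = 247.0625.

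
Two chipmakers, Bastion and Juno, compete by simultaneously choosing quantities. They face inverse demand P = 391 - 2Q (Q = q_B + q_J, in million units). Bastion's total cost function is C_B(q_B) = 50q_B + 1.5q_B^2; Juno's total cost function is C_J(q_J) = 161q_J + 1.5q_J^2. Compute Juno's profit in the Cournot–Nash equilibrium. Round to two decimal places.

Bastion's profit: π_B = (391 - 2Q)q_B - (50q_B + (3/2)q_B²). Setting ∂π_B/∂q_B = 0: 341 - 7q_B - 2(q_J) = 0.
Juno's profit: π_J = (391 - 2Q)q_J - (161q_J + (3/2)q_J²). Setting ∂π_J/∂q_J = 0: 230 - 7q_J - 2(q_B) = 0.
So q_B = (341 - 2q_J)/7 and q_J = (230 - 2q_B)/7.
Solving the pair: q_B = 1927/45, q_J = 928/45.
Price P = 391 - 2·(571/9) = 264.1111.
Juno's profit: 264.1111·(928/45) - 161·(928/45) - (3/2)(928/45)² = 1488.4662.

1488.47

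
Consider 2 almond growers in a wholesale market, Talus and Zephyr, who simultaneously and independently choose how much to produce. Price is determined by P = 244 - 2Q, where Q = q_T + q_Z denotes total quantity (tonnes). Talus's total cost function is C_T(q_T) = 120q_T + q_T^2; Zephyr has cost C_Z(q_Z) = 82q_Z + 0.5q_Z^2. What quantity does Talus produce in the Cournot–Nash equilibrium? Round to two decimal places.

11.38

Talus's profit: π_T = (244 - 2Q)q_T - (120q_T + q_T²). Setting ∂π_T/∂q_T = 0: 124 - 6q_T - 2(q_Z) = 0.
Zephyr's profit: π_Z = (244 - 2Q)q_Z - (82q_Z + (1/2)q_Z²). Setting ∂π_Z/∂q_Z = 0: 162 - 5q_Z - 2(q_T) = 0.
Rearranging gives the reaction functions q_T = (124 - 2q_Z)/6 and q_Z = (162 - 2q_T)/5.
Substituting one into the other gives q_T = 148/13 and q_Z = 362/13.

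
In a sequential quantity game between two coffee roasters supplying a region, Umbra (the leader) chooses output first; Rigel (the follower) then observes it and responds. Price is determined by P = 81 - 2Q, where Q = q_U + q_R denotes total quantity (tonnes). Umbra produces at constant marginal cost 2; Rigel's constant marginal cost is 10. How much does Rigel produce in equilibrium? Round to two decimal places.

Solve by backward induction. Given q_U, the follower Rigel maximises π_R = (81 - 2q_U - 2q_R)q_R - 10q_R.
Follower FOC: 71 - 2q_U - 4q_R = 0, so q_R(q_U) = (71 - 2q_U)/4.
Umbra substitutes q_R(q_U) into its own profit: π_U = q_U(81 - 2q_U - (71 - 2q_U)/2) - 2q_U = (91/2 - q_U)q_U - 2q_U.
The leader's first-order condition 87/2 - 2q_U = 0 yields q_U = 87/4.
Then q_R = (71 - 2·(87/4))/4 = 55/8.

6.88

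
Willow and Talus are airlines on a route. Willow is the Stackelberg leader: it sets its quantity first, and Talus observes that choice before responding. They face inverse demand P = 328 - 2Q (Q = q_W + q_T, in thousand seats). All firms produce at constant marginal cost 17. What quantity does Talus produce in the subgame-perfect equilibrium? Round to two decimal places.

The follower Talus best-responds to any q_W: π_T = (328 - 2Q)q_T - 17q_T.
Setting the follower's marginal profit to zero, 311 - 2q_W - 4q_T = 0, i.e. q_T = (311 - 2q_W)/4.
Willow substitutes q_T(q_W) into its own profit: π_W = q_W(328 - 2q_W - (311 - 2q_W)/2) - 17q_W = (345/2 - q_W)q_W - 17q_W.
Leader FOC: 311/2 - 2q_W = 0, so q_W = 311/4.
Then q_T = (311 - 2·(311/4))/4 = 311/8.

38.88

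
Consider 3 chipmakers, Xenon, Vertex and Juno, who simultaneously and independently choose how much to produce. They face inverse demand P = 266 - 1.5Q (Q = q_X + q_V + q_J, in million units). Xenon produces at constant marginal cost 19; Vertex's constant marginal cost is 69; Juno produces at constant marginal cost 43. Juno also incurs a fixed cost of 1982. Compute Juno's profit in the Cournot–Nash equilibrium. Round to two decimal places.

Xenon's profit: π_X = (266 - 1.5Q)q_X - (19q_X). Setting ∂π_X/∂q_X = 0: 247 - 3q_X - (3/2)(q_V + q_J) = 0.
Vertex's first-order condition: 197 - 3q_V - (3/2)(q_X + q_J) = 0.
Juno's first-order condition: 223 - 3q_J - (3/2)(q_X + q_V) = 0.
Adding the 3 first-order conditions: 667 − 6Q = 0, so Q = 667/6.
Back-substituting: q_X = (247 − 667/4)/(3/2) = 107/2, q_V = (197 − 667/4)/(3/2) = 121/6, q_J = (223 − 667/4)/(3/2) = 75/2.
Price P = 266 - (3/2)·(667/6) = 397/4.
Juno's profit: (397/4 - 43)·(75/2) - 1982 = 1019/8.

127.38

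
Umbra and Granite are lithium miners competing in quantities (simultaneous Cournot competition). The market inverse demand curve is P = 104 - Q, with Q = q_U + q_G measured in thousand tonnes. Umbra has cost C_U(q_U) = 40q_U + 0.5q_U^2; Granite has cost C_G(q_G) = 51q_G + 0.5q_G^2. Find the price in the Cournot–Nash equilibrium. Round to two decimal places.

74.75

Umbra's profit: π_U = (104 - Q)q_U - (40q_U + (1/2)q_U²). Setting ∂π_U/∂q_U = 0: 64 - 3q_U - (q_G) = 0.
Granite's first-order condition: 53 - 3q_G - (q_U) = 0.
Rearranging gives the reaction functions q_U = (64 - q_G)/3 and q_G = (53 - q_U)/3.
Solving the pair: q_U = 139/8, q_G = 95/8.
Total output Q = 117/4, so price P = 104 - 117/4 = 299/4.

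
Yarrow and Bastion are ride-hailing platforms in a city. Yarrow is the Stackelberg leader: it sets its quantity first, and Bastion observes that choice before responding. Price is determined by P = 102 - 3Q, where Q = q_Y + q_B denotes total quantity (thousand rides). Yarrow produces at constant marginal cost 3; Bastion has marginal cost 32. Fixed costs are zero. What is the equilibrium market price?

The follower Bastion best-responds to any q_Y: π_B = (102 - 3Q)q_B - 32q_B.
Setting the follower's marginal profit to zero, 70 - 3q_Y - 6q_B = 0, i.e. q_B = (70 - 3q_Y)/6.
The leader anticipates this reaction. Substituting into P = 102 - 3Q gives P = 67 - (3/2)q_Y, so π_Y = (67 - (3/2)q_Y)q_Y - 3q_Y.
The leader's first-order condition 64 - 3q_Y = 0 yields q_Y = 64/3.
Then q_B = (70 - 3·(64/3))/6 = 1.
Total output Q = 67/3, so price P = 102 - 3·(67/3) = 35.

35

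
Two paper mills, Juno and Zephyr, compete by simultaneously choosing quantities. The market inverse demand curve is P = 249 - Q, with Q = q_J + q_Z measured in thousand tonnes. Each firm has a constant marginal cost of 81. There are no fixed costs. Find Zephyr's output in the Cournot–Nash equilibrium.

56

Each firm earns π_i = (249 - Q)q_i - 81q_i.
Setting ∂π_i/∂q_i = 0 with rivals' quantities fixed: 168 - 2q_i - q_j = 0.
By symmetry each firm produces the same amount; substituting q_j = q_i yields q_i = 168/3 = 56.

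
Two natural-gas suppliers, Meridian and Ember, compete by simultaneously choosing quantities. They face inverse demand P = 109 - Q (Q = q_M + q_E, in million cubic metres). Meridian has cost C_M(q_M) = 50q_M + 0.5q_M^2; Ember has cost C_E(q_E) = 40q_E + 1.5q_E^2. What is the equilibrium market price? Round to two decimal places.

82.29

Meridian's profit: π_M = (109 - Q)q_M - (50q_M + (1/2)q_M²). Setting ∂π_M/∂q_M = 0: 59 - 3q_M - (q_E) = 0.
Ember's first-order condition: 69 - 5q_E - (q_M) = 0.
Rearranging gives the reaction functions q_M = (59 - q_E)/3 and q_E = (69 - q_M)/5.
Substituting one into the other gives q_M = 113/7 and q_E = 74/7.
Total output Q = 187/7, so price P = 109 - 187/7 = 576/7.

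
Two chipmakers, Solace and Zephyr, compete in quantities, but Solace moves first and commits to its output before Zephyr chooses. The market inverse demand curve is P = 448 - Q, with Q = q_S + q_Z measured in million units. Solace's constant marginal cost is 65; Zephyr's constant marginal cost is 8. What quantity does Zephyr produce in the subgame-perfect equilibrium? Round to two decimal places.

The follower Zephyr best-responds to any q_S: π_Z = (448 - Q)q_Z - 8q_Z.
Setting the follower's marginal profit to zero, 440 - q_S - 2q_Z = 0, i.e. q_Z = (440 - q_S)/2.
Solace substitutes q_Z(q_S) into its own profit: π_S = q_S(448 - q_S - (440 - q_S)/2) - 65q_S = (228 - (1/2)q_S)q_S - 65q_S.
Leader FOC: 163 - q_S = 0, so q_S = 163.
Then q_Z = (440 - 163)/2 = 277/2.

138.50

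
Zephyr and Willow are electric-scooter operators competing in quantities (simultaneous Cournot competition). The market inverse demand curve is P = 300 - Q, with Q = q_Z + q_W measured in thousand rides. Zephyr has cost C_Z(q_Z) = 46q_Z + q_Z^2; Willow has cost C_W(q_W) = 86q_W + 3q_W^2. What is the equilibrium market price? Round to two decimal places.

221.94

Zephyr's profit: π_Z = (300 - Q)q_Z - (46q_Z + q_Z²). Setting ∂π_Z/∂q_Z = 0: 254 - 4q_Z - (q_W) = 0.
Willow's profit: π_W = (300 - Q)q_W - (86q_W + 3q_W²). Setting ∂π_W/∂q_W = 0: 214 - 8q_W - (q_Z) = 0.
Rearranging gives the reaction functions q_Z = (254 - q_W)/4 and q_W = (214 - q_Z)/8.
Substituting one into the other gives q_Z = 1818/31 and q_W = 602/31.
Total output Q = 78.0645, so price P = 300 - 78.0645 = 221.9355.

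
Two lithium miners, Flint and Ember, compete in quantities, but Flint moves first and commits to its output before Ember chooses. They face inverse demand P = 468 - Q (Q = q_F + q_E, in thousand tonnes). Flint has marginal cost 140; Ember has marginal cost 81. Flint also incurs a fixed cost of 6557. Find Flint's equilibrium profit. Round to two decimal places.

2488.13

The follower Ember best-responds to any q_F: π_E = (468 - Q)q_E - 81q_E.
Setting the follower's marginal profit to zero, 387 - q_F - 2q_E = 0, i.e. q_E = (387 - q_F)/2.
Flint substitutes q_E(q_F) into its own profit: π_F = q_F(468 - q_F - (387 - q_F)/2) - 140q_F = (549/2 - (1/2)q_F)q_F - 140q_F.
Maximising: ∂π_F/∂q_F = 269/2 - q_F = 0, giving q_F = 269/2.
Then q_E = (387 - 269/2)/2 = 505/4.
Price P = 468 - 1043/4 = 829/4.
Flint's profit: (829/4 - 140)·(269/2) - 6557 = 2488.1250.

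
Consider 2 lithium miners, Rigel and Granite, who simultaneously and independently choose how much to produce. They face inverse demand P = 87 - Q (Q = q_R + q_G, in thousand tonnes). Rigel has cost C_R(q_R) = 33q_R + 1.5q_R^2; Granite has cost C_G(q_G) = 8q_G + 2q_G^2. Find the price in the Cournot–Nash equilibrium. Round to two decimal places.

66.79

Rigel's profit: π_R = (87 - Q)q_R - (33q_R + (3/2)q_R²). Setting ∂π_R/∂q_R = 0: 54 - 5q_R - (q_G) = 0.
Granite's first-order condition: 79 - 6q_G - (q_R) = 0.
So q_R = (54 - q_G)/5 and q_G = (79 - q_R)/6.
Solving the pair: q_R = 245/29, q_G = 341/29.
Total output Q = 586/29, so price P = 87 - 586/29 = 1937/29.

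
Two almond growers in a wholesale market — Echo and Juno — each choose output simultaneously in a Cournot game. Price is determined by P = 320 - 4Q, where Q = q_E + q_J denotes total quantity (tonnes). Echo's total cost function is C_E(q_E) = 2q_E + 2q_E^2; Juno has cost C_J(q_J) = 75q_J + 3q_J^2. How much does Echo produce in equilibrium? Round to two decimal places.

22.84

Echo's profit: π_E = (320 - 4Q)q_E - (2q_E + 2q_E²). Setting ∂π_E/∂q_E = 0: 318 - 12q_E - 4(q_J) = 0.
Juno's first-order condition: 245 - 14q_J - 4(q_E) = 0.
Best responses: q_E = (318 - 4q_J)/12, q_J = (245 - 4q_E)/14.
Substituting one into the other gives q_E = 434/19 and q_J = 417/38.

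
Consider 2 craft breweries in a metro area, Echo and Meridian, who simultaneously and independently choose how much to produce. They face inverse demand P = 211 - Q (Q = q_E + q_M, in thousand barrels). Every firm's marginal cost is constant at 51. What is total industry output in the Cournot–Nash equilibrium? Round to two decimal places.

Each firm earns π_i = (211 - Q)q_i - 51q_i.
Setting ∂π_i/∂q_i = 0 with rivals' quantities fixed: 160 - 2q_i - q_j = 0.
With identical firms every q_j equals q_i, so q_j = q_i and 160 = 3q_i, giving q_i = 160/3.
Total output Q = 160/3 + 160/3 = 320/3.

106.67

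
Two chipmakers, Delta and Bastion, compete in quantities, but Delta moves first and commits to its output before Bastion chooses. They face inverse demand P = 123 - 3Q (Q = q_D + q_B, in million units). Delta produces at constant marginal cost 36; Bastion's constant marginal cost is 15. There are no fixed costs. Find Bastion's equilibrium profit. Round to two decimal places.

468.75

The follower Bastion best-responds to any q_D: π_B = (123 - 3Q)q_B - 15q_B.
Setting the follower's marginal profit to zero, 108 - 3q_D - 6q_B = 0, i.e. q_B = (108 - 3q_D)/6.
The leader anticipates this reaction. Substituting into P = 123 - 3Q gives P = 69 - (3/2)q_D, so π_D = (69 - (3/2)q_D)q_D - 36q_D.
Maximising: ∂π_D/∂q_D = 33 - 3q_D = 0, giving q_D = 11.
Then q_B = (108 - 3·11)/6 = 25/2.
Price P = 123 - 3·(47/2) = 105/2.
Bastion's profit: (105/2 - 15)·(25/2) = 1875/4.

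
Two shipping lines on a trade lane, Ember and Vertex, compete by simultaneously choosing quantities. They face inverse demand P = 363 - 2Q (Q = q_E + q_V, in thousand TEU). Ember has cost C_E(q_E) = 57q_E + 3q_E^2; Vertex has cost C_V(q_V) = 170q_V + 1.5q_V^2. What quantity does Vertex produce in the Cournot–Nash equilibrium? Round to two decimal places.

19.97

Ember's profit: π_E = (363 - 2Q)q_E - (57q_E + 3q_E²). Setting ∂π_E/∂q_E = 0: 306 - 10q_E - 2(q_V) = 0.
Vertex's first-order condition: 193 - 7q_V - 2(q_E) = 0.
Best responses: q_E = (306 - 2q_V)/10, q_V = (193 - 2q_E)/7.
Substituting one into the other gives q_E = 878/33 and q_V = 659/33.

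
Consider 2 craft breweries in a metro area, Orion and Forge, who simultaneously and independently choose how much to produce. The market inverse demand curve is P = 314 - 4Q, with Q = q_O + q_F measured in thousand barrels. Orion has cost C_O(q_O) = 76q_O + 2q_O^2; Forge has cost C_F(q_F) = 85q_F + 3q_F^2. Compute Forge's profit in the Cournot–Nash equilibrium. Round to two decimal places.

977.29

Orion's profit: π_O = (314 - 4Q)q_O - (76q_O + 2q_O²). Setting ∂π_O/∂q_O = 0: 238 - 12q_O - 4(q_F) = 0.
Forge's first-order condition: 229 - 14q_F - 4(q_O) = 0.
Best responses: q_O = (238 - 4q_F)/12, q_F = (229 - 4q_O)/14.
Substituting one into the other gives q_O = 302/19 and q_F = 449/38.
Price P = 314 - 4·(1053/38) = 203.1579.
Forge's profit: 203.1579·(449/38) - 85·(449/38) - 3(449/38)² = 977.2902.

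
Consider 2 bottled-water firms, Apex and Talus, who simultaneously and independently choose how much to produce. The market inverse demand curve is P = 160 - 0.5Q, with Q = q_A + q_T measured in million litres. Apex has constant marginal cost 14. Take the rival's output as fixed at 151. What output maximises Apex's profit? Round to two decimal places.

With the rival's output fixed at 151, Apex's profit is π_A = (160 - (1/2)·151 - (1/2)q_A)q_A - (14q_A) = (169/2 - (1/2)q_A)q_A - (14q_A).
∂π_A/∂q_A = 141/2 - q_A = 0, so q_A = 141/2.

70.50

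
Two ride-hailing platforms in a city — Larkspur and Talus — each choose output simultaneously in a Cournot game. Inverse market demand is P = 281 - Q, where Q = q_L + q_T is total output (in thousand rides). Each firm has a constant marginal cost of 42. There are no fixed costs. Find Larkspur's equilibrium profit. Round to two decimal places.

Each firm earns π_i = (281 - Q)q_i - 42q_i.
Setting ∂π_i/∂q_i = 0 with rivals' quantities fixed: 239 - 2q_i - q_j = 0.
By symmetry each firm produces the same amount; substituting q_j = q_i yields q_i = 239/3.
Price P = 281 - 478/3 = 365/3.
Larkspur's profit: (365/3 - 42)·(239/3) = 6346.7778.

6346.78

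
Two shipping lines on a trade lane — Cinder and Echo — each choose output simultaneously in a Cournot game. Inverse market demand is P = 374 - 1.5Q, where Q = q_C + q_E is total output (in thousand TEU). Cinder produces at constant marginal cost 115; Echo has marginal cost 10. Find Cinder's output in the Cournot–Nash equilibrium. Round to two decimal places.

34.22

Cinder's profit: π_C = (374 - 1.5Q)q_C - (115q_C). Setting ∂π_C/∂q_C = 0: 259 - 3q_C - (3/2)(q_E) = 0.
Echo's first-order condition: 364 - 3q_E - (3/2)(q_C) = 0.
Rearranging gives the reaction functions q_C = (259 - (3/2)q_E)/3 and q_E = (364 - (3/2)q_C)/3.
Solving the pair: q_C = 308/9, q_E = 938/9.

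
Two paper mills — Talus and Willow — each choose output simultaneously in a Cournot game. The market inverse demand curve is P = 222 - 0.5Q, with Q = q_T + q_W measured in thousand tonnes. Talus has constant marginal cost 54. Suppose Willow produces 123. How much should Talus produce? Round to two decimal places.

With the rival's output fixed at 123, Talus's profit is π_T = (222 - (1/2)·123 - (1/2)q_T)q_T - (54q_T) = (321/2 - (1/2)q_T)q_T - (54q_T).
∂π_T/∂q_T = 213/2 - q_T = 0, so q_T = 213/2.

106.50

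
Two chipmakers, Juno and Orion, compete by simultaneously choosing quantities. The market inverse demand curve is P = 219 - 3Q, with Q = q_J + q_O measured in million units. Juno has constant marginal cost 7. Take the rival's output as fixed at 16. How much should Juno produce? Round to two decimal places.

With the rival's output fixed at 16, Juno's profit is π_J = (219 - 3·16 - 3q_J)q_J - (7q_J) = (171 - 3q_J)q_J - (7q_J).
∂π_J/∂q_J = 164 - 6q_J = 0, so q_J = 82/3.

27.33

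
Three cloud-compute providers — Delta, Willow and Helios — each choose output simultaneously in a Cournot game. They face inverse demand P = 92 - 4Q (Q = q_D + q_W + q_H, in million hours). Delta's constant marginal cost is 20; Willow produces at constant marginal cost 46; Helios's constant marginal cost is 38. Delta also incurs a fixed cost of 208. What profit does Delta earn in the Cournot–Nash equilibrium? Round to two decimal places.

2.25

Delta's profit: π_D = (92 - 4Q)q_D - (20q_D). Setting ∂π_D/∂q_D = 0: 72 - 8q_D - 4(q_W + q_H) = 0.
Willow's first-order condition: 46 - 8q_W - 4(q_D + q_H) = 0.
Helios's profit: π_H = (92 - 4Q)q_H - (38q_H). Setting ∂π_H/∂q_H = 0: 54 - 8q_H - 4(q_D + q_W) = 0.
Summing all 3 equations gives 172 − 16Q = 0, hence Q = 43/4.
Back-substituting: q_D = (72 − 43)/4 = 29/4, q_W = (46 − 43)/4 = 3/4, q_H = (54 − 43)/4 = 11/4.
Price P = 92 - 4·(43/4) = 49.
Delta's profit: (49 - 20)·(29/4) - 208 = 9/4.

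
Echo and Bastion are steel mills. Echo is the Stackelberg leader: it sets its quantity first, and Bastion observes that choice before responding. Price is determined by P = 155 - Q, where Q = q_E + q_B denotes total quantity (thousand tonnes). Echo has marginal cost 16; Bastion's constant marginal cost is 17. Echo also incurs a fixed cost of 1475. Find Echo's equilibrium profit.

975

The follower Bastion best-responds to any q_E: π_B = (155 - Q)q_B - 17q_B.
∂π_B/∂q_B = 138 - q_E - 2q_B = 0 gives the reaction function q_B = (138 - q_E)/2.
Echo substitutes q_B(q_E) into its own profit: π_E = q_E(155 - q_E - (138 - q_E)/2) - 16q_E = (86 - (1/2)q_E)q_E - 16q_E.
Maximising: ∂π_E/∂q_E = 70 - q_E = 0, giving q_E = 70.
Then q_B = (138 - 70)/2 = 34.
Price P = 155 - 104 = 51.
Echo's profit: (51 - 16)·70 - 1475 = 975.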